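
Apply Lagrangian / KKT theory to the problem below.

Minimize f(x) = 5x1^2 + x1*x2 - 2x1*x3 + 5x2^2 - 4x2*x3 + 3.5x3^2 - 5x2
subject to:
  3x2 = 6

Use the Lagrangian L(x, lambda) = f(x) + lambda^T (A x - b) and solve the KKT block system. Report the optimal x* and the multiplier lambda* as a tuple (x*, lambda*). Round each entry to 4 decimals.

Form the Lagrangian:
  L(x, lambda) = (1/2) x^T Q x + c^T x + lambda^T (A x - b)
Stationarity (grad_x L = 0): Q x + c + A^T lambda = 0.
Primal feasibility: A x = b.

This gives the KKT block system:
  [ Q   A^T ] [ x     ]   [-c ]
  [ A    0  ] [ lambda ] = [ b ]

Solving the linear system:
  x*      = (0.0303, 2, 1.1515)
  lambda* = (-3.4747)
  f(x*)   = 5.4242

x* = (0.0303, 2, 1.1515), lambda* = (-3.4747)


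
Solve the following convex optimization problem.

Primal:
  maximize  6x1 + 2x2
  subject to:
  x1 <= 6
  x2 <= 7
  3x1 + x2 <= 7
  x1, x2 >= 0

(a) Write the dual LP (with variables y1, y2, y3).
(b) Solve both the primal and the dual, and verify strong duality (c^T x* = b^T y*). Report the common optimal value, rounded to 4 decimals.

The standard primal-dual pair for 'max c^T x s.t. A x <= b, x >= 0' is:
  Dual:  min b^T y  s.t.  A^T y >= c,  y >= 0.

So the dual LP is:
  minimize  6y1 + 7y2 + 7y3
  subject to:
    y1 + 3y3 >= 6
    y2 + y3 >= 2
    y1, y2, y3 >= 0

Solving the primal: x* = (2.3333, 0).
  primal value c^T x* = 14.
Solving the dual: y* = (0, 0, 2).
  dual value b^T y* = 14.
Strong duality: c^T x* = b^T y*. Confirmed.

14


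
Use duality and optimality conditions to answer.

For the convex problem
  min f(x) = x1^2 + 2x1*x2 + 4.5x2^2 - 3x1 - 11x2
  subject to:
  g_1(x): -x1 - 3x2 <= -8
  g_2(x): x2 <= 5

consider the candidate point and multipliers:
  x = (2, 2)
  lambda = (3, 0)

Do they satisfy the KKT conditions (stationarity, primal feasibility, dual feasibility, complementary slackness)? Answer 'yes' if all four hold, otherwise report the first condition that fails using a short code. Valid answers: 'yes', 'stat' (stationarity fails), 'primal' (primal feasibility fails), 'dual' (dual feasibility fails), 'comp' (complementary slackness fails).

Gradient of f: grad f(x) = Q x + c = (5, 11)
Constraint values g_i(x) = a_i^T x - b_i:
  g_1((2, 2)) = 0
  g_2((2, 2)) = -3
Stationarity residual: grad f(x) + sum_i lambda_i a_i = (2, 2)
  -> stationarity FAILS
Primal feasibility (all g_i <= 0): OK
Dual feasibility (all lambda_i >= 0): OK
Complementary slackness (lambda_i * g_i(x) = 0 for all i): OK

Verdict: the first failing condition is stationarity -> stat.

stat


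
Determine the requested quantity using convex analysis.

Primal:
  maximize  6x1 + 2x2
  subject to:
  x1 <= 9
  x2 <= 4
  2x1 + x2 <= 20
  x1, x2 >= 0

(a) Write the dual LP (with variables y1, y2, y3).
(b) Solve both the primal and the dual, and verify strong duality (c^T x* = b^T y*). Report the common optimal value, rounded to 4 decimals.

The standard primal-dual pair for 'max c^T x s.t. A x <= b, x >= 0' is:
  Dual:  min b^T y  s.t.  A^T y >= c,  y >= 0.

So the dual LP is:
  minimize  9y1 + 4y2 + 20y3
  subject to:
    y1 + 2y3 >= 6
    y2 + y3 >= 2
    y1, y2, y3 >= 0

Solving the primal: x* = (9, 2).
  primal value c^T x* = 58.
Solving the dual: y* = (2, 0, 2).
  dual value b^T y* = 58.
Strong duality: c^T x* = b^T y*. Confirmed.

58


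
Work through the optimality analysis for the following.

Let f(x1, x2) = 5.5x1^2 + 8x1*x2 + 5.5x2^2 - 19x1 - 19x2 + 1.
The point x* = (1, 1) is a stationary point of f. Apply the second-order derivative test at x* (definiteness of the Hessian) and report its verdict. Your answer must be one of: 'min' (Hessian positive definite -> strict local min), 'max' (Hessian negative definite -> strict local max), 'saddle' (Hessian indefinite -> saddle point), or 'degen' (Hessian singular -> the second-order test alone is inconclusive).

Compute the Hessian H = grad^2 f:
  H = [[11, 8], [8, 11]]
Verify stationarity: grad f(x*) = H x* + g = (0, 0).
Eigenvalues of H: 3, 19.
Both eigenvalues > 0, so H is positive definite -> x* is a strict local min.

min


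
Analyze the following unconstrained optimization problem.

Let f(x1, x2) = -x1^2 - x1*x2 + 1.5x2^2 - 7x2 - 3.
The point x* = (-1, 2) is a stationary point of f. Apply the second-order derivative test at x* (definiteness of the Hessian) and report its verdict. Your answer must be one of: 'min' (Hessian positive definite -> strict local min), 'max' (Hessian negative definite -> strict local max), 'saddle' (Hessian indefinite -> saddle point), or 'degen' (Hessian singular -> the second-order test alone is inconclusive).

Compute the Hessian H = grad^2 f:
  H = [[-2, -1], [-1, 3]]
Verify stationarity: grad f(x*) = H x* + g = (0, 0).
Eigenvalues of H: -2.1926, 3.1926.
Eigenvalues have mixed signs, so H is indefinite -> x* is a saddle point.

saddle


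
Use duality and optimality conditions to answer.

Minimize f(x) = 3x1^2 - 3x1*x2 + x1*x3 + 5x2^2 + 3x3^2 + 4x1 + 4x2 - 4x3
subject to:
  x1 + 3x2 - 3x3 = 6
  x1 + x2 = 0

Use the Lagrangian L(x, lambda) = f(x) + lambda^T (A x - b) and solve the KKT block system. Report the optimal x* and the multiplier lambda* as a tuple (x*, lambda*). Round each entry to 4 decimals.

Form the Lagrangian:
  L(x, lambda) = (1/2) x^T Q x + c^T x + lambda^T (A x - b)
Stationarity (grad_x L = 0): Q x + c + A^T lambda = 0.
Primal feasibility: A x = b.

This gives the KKT block system:
  [ Q   A^T ] [ x     ]   [-c ]
  [ A    0  ] [ lambda ] = [ b ]

Solving the linear system:
  x*      = (-0.3714, 0.3714, -1.7524)
  lambda* = (-4.9619, 6.0571)
  f(x*)   = 18.3905

x* = (-0.3714, 0.3714, -1.7524), lambda* = (-4.9619, 6.0571)


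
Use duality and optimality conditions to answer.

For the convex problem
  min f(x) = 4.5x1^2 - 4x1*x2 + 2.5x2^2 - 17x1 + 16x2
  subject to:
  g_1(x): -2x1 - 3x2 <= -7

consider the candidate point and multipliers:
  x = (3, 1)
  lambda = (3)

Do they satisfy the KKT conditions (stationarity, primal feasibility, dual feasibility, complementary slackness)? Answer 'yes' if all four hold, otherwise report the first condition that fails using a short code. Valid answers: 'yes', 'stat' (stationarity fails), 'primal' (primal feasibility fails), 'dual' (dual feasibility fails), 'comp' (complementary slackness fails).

Gradient of f: grad f(x) = Q x + c = (6, 9)
Constraint values g_i(x) = a_i^T x - b_i:
  g_1((3, 1)) = -2
Stationarity residual: grad f(x) + sum_i lambda_i a_i = (0, 0)
  -> stationarity OK
Primal feasibility (all g_i <= 0): OK
Dual feasibility (all lambda_i >= 0): OK
Complementary slackness (lambda_i * g_i(x) = 0 for all i): FAILS

Verdict: the first failing condition is complementary_slackness -> comp.

comp


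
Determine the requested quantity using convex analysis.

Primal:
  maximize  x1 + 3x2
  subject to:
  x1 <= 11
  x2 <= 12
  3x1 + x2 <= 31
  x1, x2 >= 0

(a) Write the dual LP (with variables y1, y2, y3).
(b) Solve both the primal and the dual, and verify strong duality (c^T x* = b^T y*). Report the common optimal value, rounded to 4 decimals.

The standard primal-dual pair for 'max c^T x s.t. A x <= b, x >= 0' is:
  Dual:  min b^T y  s.t.  A^T y >= c,  y >= 0.

So the dual LP is:
  minimize  11y1 + 12y2 + 31y3
  subject to:
    y1 + 3y3 >= 1
    y2 + y3 >= 3
    y1, y2, y3 >= 0

Solving the primal: x* = (6.3333, 12).
  primal value c^T x* = 42.3333.
Solving the dual: y* = (0, 2.6667, 0.3333).
  dual value b^T y* = 42.3333.
Strong duality: c^T x* = b^T y*. Confirmed.

42.3333


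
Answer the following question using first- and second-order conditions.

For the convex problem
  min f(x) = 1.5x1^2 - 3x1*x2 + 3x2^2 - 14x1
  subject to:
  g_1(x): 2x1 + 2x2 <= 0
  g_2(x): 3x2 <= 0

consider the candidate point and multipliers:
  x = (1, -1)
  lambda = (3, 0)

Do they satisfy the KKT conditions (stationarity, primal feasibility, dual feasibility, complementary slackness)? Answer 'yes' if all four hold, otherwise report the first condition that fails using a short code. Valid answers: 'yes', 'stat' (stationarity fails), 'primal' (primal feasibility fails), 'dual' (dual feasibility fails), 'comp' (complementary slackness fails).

Gradient of f: grad f(x) = Q x + c = (-8, -9)
Constraint values g_i(x) = a_i^T x - b_i:
  g_1((1, -1)) = 0
  g_2((1, -1)) = -3
Stationarity residual: grad f(x) + sum_i lambda_i a_i = (-2, -3)
  -> stationarity FAILS
Primal feasibility (all g_i <= 0): OK
Dual feasibility (all lambda_i >= 0): OK
Complementary slackness (lambda_i * g_i(x) = 0 for all i): OK

Verdict: the first failing condition is stationarity -> stat.

stat


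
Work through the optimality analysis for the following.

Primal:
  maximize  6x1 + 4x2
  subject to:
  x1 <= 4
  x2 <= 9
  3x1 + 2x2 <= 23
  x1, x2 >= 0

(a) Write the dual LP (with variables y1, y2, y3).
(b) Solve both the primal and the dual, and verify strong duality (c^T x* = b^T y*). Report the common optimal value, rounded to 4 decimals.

The standard primal-dual pair for 'max c^T x s.t. A x <= b, x >= 0' is:
  Dual:  min b^T y  s.t.  A^T y >= c,  y >= 0.

So the dual LP is:
  minimize  4y1 + 9y2 + 23y3
  subject to:
    y1 + 3y3 >= 6
    y2 + 2y3 >= 4
    y1, y2, y3 >= 0

Solving the primal: x* = (1.6667, 9).
  primal value c^T x* = 46.
Solving the dual: y* = (0, 0, 2).
  dual value b^T y* = 46.
Strong duality: c^T x* = b^T y*. Confirmed.

46


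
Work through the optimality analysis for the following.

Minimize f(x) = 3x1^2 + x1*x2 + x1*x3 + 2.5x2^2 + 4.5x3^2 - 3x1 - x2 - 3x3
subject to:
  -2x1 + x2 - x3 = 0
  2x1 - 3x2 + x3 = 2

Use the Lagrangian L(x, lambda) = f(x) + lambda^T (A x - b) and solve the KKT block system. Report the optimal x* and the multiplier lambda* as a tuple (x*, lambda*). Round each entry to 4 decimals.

Form the Lagrangian:
  L(x, lambda) = (1/2) x^T Q x + c^T x + lambda^T (A x - b)
Stationarity (grad_x L = 0): Q x + c + A^T lambda = 0.
Primal feasibility: A x = b.

This gives the KKT block system:
  [ Q   A^T ] [ x     ]   [-c ]
  [ A    0  ] [ lambda ] = [ b ]

Solving the linear system:
  x*      = (-0.5, -1, 0)
  lambda* = (-8.5, -5)
  f(x*)   = 6.25

x* = (-0.5, -1, 0), lambda* = (-8.5, -5)


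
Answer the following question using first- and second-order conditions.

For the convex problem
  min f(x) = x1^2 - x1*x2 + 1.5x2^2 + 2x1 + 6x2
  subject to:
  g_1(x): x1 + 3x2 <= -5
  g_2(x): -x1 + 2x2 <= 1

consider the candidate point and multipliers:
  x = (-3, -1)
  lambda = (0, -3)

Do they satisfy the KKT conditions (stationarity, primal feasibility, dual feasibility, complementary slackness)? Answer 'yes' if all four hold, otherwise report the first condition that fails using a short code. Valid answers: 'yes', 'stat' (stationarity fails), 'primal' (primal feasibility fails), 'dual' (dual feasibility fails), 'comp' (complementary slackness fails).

Gradient of f: grad f(x) = Q x + c = (-3, 6)
Constraint values g_i(x) = a_i^T x - b_i:
  g_1((-3, -1)) = -1
  g_2((-3, -1)) = 0
Stationarity residual: grad f(x) + sum_i lambda_i a_i = (0, 0)
  -> stationarity OK
Primal feasibility (all g_i <= 0): OK
Dual feasibility (all lambda_i >= 0): FAILS
Complementary slackness (lambda_i * g_i(x) = 0 for all i): OK

Verdict: the first failing condition is dual_feasibility -> dual.

dual


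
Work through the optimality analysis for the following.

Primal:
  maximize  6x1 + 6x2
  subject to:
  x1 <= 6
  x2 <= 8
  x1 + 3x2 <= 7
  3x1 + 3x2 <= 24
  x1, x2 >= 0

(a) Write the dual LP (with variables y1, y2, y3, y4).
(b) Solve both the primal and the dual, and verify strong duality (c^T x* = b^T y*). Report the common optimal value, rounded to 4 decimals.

The standard primal-dual pair for 'max c^T x s.t. A x <= b, x >= 0' is:
  Dual:  min b^T y  s.t.  A^T y >= c,  y >= 0.

So the dual LP is:
  minimize  6y1 + 8y2 + 7y3 + 24y4
  subject to:
    y1 + y3 + 3y4 >= 6
    y2 + 3y3 + 3y4 >= 6
    y1, y2, y3, y4 >= 0

Solving the primal: x* = (6, 0.3333).
  primal value c^T x* = 38.
Solving the dual: y* = (4, 0, 2, 0).
  dual value b^T y* = 38.
Strong duality: c^T x* = b^T y*. Confirmed.

38


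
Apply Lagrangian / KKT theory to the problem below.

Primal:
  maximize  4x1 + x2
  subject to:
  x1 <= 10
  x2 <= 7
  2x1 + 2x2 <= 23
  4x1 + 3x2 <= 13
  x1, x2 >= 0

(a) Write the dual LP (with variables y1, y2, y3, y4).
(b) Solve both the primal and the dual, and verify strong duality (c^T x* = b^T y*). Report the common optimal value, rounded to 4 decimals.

The standard primal-dual pair for 'max c^T x s.t. A x <= b, x >= 0' is:
  Dual:  min b^T y  s.t.  A^T y >= c,  y >= 0.

So the dual LP is:
  minimize  10y1 + 7y2 + 23y3 + 13y4
  subject to:
    y1 + 2y3 + 4y4 >= 4
    y2 + 2y3 + 3y4 >= 1
    y1, y2, y3, y4 >= 0

Solving the primal: x* = (3.25, 0).
  primal value c^T x* = 13.
Solving the dual: y* = (0, 0, 0, 1).
  dual value b^T y* = 13.
Strong duality: c^T x* = b^T y*. Confirmed.

13


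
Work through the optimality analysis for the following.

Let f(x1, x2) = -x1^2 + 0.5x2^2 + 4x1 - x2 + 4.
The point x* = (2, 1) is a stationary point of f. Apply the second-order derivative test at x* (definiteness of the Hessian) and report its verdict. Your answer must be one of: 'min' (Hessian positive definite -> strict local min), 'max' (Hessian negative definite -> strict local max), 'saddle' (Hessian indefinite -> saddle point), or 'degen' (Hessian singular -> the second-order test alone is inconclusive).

Compute the Hessian H = grad^2 f:
  H = [[-2, 0], [0, 1]]
Verify stationarity: grad f(x*) = H x* + g = (0, 0).
Eigenvalues of H: -2, 1.
Eigenvalues have mixed signs, so H is indefinite -> x* is a saddle point.

saddle


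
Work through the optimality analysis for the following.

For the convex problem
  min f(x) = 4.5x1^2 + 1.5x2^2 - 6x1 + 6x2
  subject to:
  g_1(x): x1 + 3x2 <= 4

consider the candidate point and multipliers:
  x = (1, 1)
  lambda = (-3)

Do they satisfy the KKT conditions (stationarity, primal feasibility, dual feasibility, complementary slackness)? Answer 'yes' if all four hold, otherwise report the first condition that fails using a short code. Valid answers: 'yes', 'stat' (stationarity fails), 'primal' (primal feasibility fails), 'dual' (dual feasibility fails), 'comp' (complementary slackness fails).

Gradient of f: grad f(x) = Q x + c = (3, 9)
Constraint values g_i(x) = a_i^T x - b_i:
  g_1((1, 1)) = 0
Stationarity residual: grad f(x) + sum_i lambda_i a_i = (0, 0)
  -> stationarity OK
Primal feasibility (all g_i <= 0): OK
Dual feasibility (all lambda_i >= 0): FAILS
Complementary slackness (lambda_i * g_i(x) = 0 for all i): OK

Verdict: the first failing condition is dual_feasibility -> dual.

dual


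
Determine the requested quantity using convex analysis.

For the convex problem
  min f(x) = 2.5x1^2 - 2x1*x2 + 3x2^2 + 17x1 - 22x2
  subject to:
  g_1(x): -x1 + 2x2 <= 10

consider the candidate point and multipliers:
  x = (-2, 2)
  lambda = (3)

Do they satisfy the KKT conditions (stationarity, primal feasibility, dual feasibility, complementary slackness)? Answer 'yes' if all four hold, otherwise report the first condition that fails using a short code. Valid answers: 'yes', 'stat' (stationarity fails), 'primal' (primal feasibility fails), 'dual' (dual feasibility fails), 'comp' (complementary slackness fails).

Gradient of f: grad f(x) = Q x + c = (3, -6)
Constraint values g_i(x) = a_i^T x - b_i:
  g_1((-2, 2)) = -4
Stationarity residual: grad f(x) + sum_i lambda_i a_i = (0, 0)
  -> stationarity OK
Primal feasibility (all g_i <= 0): OK
Dual feasibility (all lambda_i >= 0): OK
Complementary slackness (lambda_i * g_i(x) = 0 for all i): FAILS

Verdict: the first failing condition is complementary_slackness -> comp.

comp


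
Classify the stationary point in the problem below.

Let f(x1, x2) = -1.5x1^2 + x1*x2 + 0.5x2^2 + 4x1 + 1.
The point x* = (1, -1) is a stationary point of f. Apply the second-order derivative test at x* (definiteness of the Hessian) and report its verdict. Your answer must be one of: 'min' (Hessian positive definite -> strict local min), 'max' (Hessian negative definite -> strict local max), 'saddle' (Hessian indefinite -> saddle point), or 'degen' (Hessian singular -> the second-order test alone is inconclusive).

Compute the Hessian H = grad^2 f:
  H = [[-3, 1], [1, 1]]
Verify stationarity: grad f(x*) = H x* + g = (0, 0).
Eigenvalues of H: -3.2361, 1.2361.
Eigenvalues have mixed signs, so H is indefinite -> x* is a saddle point.

saddle


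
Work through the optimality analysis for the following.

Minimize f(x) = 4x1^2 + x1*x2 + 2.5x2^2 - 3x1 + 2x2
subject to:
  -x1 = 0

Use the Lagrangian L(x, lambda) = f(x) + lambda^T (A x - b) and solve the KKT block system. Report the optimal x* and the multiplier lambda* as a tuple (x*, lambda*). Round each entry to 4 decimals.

Form the Lagrangian:
  L(x, lambda) = (1/2) x^T Q x + c^T x + lambda^T (A x - b)
Stationarity (grad_x L = 0): Q x + c + A^T lambda = 0.
Primal feasibility: A x = b.

This gives the KKT block system:
  [ Q   A^T ] [ x     ]   [-c ]
  [ A    0  ] [ lambda ] = [ b ]

Solving the linear system:
  x*      = (0, -0.4)
  lambda* = (-3.4)
  f(x*)   = -0.4

x* = (0, -0.4), lambda* = (-3.4)


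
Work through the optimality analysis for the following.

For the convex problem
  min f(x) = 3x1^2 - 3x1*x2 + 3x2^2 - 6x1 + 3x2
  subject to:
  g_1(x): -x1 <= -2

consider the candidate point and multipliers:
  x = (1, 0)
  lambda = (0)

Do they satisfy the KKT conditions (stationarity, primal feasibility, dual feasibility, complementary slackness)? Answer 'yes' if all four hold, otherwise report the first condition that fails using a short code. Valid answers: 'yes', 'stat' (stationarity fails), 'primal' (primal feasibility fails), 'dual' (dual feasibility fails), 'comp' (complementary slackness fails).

Gradient of f: grad f(x) = Q x + c = (0, 0)
Constraint values g_i(x) = a_i^T x - b_i:
  g_1((1, 0)) = 1
Stationarity residual: grad f(x) + sum_i lambda_i a_i = (0, 0)
  -> stationarity OK
Primal feasibility (all g_i <= 0): FAILS
Dual feasibility (all lambda_i >= 0): OK
Complementary slackness (lambda_i * g_i(x) = 0 for all i): OK

Verdict: the first failing condition is primal_feasibility -> primal.

primal


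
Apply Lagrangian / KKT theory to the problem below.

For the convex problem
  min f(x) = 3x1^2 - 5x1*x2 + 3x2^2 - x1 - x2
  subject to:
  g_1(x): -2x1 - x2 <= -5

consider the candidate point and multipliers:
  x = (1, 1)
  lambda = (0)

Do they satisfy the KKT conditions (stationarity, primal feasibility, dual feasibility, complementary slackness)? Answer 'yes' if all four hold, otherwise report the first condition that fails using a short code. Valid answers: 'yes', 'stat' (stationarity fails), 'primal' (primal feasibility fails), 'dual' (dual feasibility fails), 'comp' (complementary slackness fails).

Gradient of f: grad f(x) = Q x + c = (0, 0)
Constraint values g_i(x) = a_i^T x - b_i:
  g_1((1, 1)) = 2
Stationarity residual: grad f(x) + sum_i lambda_i a_i = (0, 0)
  -> stationarity OK
Primal feasibility (all g_i <= 0): FAILS
Dual feasibility (all lambda_i >= 0): OK
Complementary slackness (lambda_i * g_i(x) = 0 for all i): OK

Verdict: the first failing condition is primal_feasibility -> primal.

primal


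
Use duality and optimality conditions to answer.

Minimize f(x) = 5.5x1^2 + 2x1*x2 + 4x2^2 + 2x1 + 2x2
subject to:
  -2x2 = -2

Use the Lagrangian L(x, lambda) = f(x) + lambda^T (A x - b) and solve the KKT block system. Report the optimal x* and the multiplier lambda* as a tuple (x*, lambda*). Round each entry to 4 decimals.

Form the Lagrangian:
  L(x, lambda) = (1/2) x^T Q x + c^T x + lambda^T (A x - b)
Stationarity (grad_x L = 0): Q x + c + A^T lambda = 0.
Primal feasibility: A x = b.

This gives the KKT block system:
  [ Q   A^T ] [ x     ]   [-c ]
  [ A    0  ] [ lambda ] = [ b ]

Solving the linear system:
  x*      = (-0.3636, 1)
  lambda* = (4.6364)
  f(x*)   = 5.2727

x* = (-0.3636, 1), lambda* = (4.6364)


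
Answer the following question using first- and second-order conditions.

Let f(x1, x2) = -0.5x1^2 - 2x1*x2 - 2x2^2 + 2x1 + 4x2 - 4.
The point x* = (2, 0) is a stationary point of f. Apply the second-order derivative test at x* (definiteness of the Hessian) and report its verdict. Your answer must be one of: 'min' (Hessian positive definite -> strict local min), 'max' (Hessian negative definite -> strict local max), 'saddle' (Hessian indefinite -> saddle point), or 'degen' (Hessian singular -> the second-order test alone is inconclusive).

Compute the Hessian H = grad^2 f:
  H = [[-1, -2], [-2, -4]]
Verify stationarity: grad f(x*) = H x* + g = (0, 0).
Eigenvalues of H: -5, 0.
H has a zero eigenvalue (singular; negative semidefinite but not definite), so H is neither positive definite, negative definite, nor indefinite. The second-order test alone is inconclusive -> degen.
(Indeed, f is constant along the null direction of H through x*, so x* is not a strict local extremum.)

degen


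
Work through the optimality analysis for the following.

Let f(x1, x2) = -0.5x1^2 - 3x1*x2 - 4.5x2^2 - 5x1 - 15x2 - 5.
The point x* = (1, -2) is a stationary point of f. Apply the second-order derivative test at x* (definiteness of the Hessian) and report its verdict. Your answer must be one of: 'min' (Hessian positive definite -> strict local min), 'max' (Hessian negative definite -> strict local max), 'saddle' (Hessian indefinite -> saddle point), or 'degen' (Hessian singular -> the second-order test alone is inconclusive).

Compute the Hessian H = grad^2 f:
  H = [[-1, -3], [-3, -9]]
Verify stationarity: grad f(x*) = H x* + g = (0, 0).
Eigenvalues of H: -10, 0.
H has a zero eigenvalue (singular; negative semidefinite but not definite), so H is neither positive definite, negative definite, nor indefinite. The second-order test alone is inconclusive -> degen.
(Indeed, f is constant along the null direction of H through x*, so x* is not a strict local extremum.)

degen


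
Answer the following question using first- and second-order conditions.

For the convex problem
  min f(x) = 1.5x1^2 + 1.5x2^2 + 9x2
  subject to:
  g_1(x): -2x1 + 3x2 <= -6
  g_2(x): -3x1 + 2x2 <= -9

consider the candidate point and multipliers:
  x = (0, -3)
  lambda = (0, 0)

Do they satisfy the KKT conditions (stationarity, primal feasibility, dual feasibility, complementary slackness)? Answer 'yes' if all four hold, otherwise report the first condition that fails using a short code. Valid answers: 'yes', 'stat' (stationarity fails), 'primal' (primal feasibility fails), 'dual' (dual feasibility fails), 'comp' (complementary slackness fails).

Gradient of f: grad f(x) = Q x + c = (0, 0)
Constraint values g_i(x) = a_i^T x - b_i:
  g_1((0, -3)) = -3
  g_2((0, -3)) = 3
Stationarity residual: grad f(x) + sum_i lambda_i a_i = (0, 0)
  -> stationarity OK
Primal feasibility (all g_i <= 0): FAILS
Dual feasibility (all lambda_i >= 0): OK
Complementary slackness (lambda_i * g_i(x) = 0 for all i): OK

Verdict: the first failing condition is primal_feasibility -> primal.

primal


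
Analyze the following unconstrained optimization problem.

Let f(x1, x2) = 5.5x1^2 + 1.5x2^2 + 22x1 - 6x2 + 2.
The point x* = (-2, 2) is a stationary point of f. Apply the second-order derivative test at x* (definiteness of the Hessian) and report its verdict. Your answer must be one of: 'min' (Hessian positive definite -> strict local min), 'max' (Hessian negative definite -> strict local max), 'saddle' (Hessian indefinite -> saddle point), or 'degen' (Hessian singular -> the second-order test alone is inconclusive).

Compute the Hessian H = grad^2 f:
  H = [[11, 0], [0, 3]]
Verify stationarity: grad f(x*) = H x* + g = (0, 0).
Eigenvalues of H: 3, 11.
Both eigenvalues > 0, so H is positive definite -> x* is a strict local min.

min


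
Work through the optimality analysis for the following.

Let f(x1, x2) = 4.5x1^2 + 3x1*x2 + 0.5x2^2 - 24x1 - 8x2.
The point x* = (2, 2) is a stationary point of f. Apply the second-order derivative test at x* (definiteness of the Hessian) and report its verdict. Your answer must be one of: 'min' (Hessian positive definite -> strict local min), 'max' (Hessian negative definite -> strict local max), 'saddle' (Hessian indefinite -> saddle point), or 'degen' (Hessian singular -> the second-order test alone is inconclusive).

Compute the Hessian H = grad^2 f:
  H = [[9, 3], [3, 1]]
Verify stationarity: grad f(x*) = H x* + g = (0, 0).
Eigenvalues of H: 0, 10.
H has a zero eigenvalue (singular; positive semidefinite but not definite), so H is neither positive definite, negative definite, nor indefinite. The second-order test alone is inconclusive -> degen.
(Indeed, f is constant along the null direction of H through x*, so x* is not a strict local extremum.)

degen


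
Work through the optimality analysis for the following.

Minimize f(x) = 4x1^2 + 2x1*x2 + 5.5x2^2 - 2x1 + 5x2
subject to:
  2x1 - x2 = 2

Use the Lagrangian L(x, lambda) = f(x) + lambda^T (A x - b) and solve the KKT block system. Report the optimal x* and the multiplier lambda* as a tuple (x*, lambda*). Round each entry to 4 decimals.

Form the Lagrangian:
  L(x, lambda) = (1/2) x^T Q x + c^T x + lambda^T (A x - b)
Stationarity (grad_x L = 0): Q x + c + A^T lambda = 0.
Primal feasibility: A x = b.

This gives the KKT block system:
  [ Q   A^T ] [ x     ]   [-c ]
  [ A    0  ] [ lambda ] = [ b ]

Solving the linear system:
  x*      = (0.6667, -0.6667)
  lambda* = (-1)
  f(x*)   = -1.3333

x* = (0.6667, -0.6667), lambda* = (-1)


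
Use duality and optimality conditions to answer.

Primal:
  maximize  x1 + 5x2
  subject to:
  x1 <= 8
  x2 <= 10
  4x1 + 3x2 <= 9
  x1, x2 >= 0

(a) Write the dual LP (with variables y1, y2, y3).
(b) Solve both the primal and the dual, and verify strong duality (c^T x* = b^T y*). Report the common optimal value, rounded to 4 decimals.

The standard primal-dual pair for 'max c^T x s.t. A x <= b, x >= 0' is:
  Dual:  min b^T y  s.t.  A^T y >= c,  y >= 0.

So the dual LP is:
  minimize  8y1 + 10y2 + 9y3
  subject to:
    y1 + 4y3 >= 1
    y2 + 3y3 >= 5
    y1, y2, y3 >= 0

Solving the primal: x* = (0, 3).
  primal value c^T x* = 15.
Solving the dual: y* = (0, 0, 1.6667).
  dual value b^T y* = 15.
Strong duality: c^T x* = b^T y*. Confirmed.

15


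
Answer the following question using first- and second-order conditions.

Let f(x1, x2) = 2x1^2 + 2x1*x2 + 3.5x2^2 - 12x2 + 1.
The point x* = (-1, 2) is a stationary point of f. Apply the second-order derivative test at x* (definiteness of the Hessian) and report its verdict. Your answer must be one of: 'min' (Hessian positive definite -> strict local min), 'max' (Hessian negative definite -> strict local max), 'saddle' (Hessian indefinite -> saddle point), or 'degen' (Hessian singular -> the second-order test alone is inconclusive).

Compute the Hessian H = grad^2 f:
  H = [[4, 2], [2, 7]]
Verify stationarity: grad f(x*) = H x* + g = (0, 0).
Eigenvalues of H: 3, 8.
Both eigenvalues > 0, so H is positive definite -> x* is a strict local min.

min


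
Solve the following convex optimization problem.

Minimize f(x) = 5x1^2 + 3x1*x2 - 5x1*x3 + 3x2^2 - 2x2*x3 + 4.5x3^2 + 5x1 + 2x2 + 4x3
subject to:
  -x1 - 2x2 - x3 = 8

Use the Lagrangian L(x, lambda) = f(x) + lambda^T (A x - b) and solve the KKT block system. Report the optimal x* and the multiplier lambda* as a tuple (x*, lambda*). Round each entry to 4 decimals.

Form the Lagrangian:
  L(x, lambda) = (1/2) x^T Q x + c^T x + lambda^T (A x - b)
Stationarity (grad_x L = 0): Q x + c + A^T lambda = 0.
Primal feasibility: A x = b.

This gives the KKT block system:
  [ Q   A^T ] [ x     ]   [-c ]
  [ A    0  ] [ lambda ] = [ b ]

Solving the linear system:
  x*      = (-1.5734, -2.0416, -2.3435)
  lambda* = (-5.1413)
  f(x*)   = 9.903

x* = (-1.5734, -2.0416, -2.3435), lambda* = (-5.1413)


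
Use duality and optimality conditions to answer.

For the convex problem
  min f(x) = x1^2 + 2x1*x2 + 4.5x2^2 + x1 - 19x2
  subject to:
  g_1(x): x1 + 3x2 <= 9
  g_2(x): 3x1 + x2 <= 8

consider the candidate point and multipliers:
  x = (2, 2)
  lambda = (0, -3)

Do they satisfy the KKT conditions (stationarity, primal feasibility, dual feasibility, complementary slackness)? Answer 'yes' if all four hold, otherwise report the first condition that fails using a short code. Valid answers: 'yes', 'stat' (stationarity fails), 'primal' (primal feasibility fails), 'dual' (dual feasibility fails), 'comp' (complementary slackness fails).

Gradient of f: grad f(x) = Q x + c = (9, 3)
Constraint values g_i(x) = a_i^T x - b_i:
  g_1((2, 2)) = -1
  g_2((2, 2)) = 0
Stationarity residual: grad f(x) + sum_i lambda_i a_i = (0, 0)
  -> stationarity OK
Primal feasibility (all g_i <= 0): OK
Dual feasibility (all lambda_i >= 0): FAILS
Complementary slackness (lambda_i * g_i(x) = 0 for all i): OK

Verdict: the first failing condition is dual_feasibility -> dual.

dual


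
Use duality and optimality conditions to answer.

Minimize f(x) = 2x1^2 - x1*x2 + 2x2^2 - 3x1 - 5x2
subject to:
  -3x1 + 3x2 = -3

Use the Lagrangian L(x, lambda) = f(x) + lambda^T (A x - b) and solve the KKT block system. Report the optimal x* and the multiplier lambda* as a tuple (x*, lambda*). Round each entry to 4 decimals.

Form the Lagrangian:
  L(x, lambda) = (1/2) x^T Q x + c^T x + lambda^T (A x - b)
Stationarity (grad_x L = 0): Q x + c + A^T lambda = 0.
Primal feasibility: A x = b.

This gives the KKT block system:
  [ Q   A^T ] [ x     ]   [-c ]
  [ A    0  ] [ lambda ] = [ b ]

Solving the linear system:
  x*      = (1.8333, 0.8333)
  lambda* = (1.1667)
  f(x*)   = -3.0833

x* = (1.8333, 0.8333), lambda* = (1.1667)


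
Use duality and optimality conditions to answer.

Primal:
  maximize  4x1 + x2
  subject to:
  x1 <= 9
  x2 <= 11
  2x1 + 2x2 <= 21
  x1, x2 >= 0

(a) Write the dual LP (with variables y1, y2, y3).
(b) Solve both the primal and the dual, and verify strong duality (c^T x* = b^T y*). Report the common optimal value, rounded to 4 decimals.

The standard primal-dual pair for 'max c^T x s.t. A x <= b, x >= 0' is:
  Dual:  min b^T y  s.t.  A^T y >= c,  y >= 0.

So the dual LP is:
  minimize  9y1 + 11y2 + 21y3
  subject to:
    y1 + 2y3 >= 4
    y2 + 2y3 >= 1
    y1, y2, y3 >= 0

Solving the primal: x* = (9, 1.5).
  primal value c^T x* = 37.5.
Solving the dual: y* = (3, 0, 0.5).
  dual value b^T y* = 37.5.
Strong duality: c^T x* = b^T y*. Confirmed.

37.5


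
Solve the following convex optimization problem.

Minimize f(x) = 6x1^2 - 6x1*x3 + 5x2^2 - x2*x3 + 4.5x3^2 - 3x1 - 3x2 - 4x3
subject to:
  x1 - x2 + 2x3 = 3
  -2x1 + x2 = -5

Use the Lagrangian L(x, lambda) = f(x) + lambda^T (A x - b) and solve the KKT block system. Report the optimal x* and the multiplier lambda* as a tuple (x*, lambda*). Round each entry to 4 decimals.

Form the Lagrangian:
  L(x, lambda) = (1/2) x^T Q x + c^T x + lambda^T (A x - b)
Stationarity (grad_x L = 0): Q x + c + A^T lambda = 0.
Primal feasibility: A x = b.

This gives the KKT block system:
  [ Q   A^T ] [ x     ]   [-c ]
  [ A    0  ] [ lambda ] = [ b ]

Solving the linear system:
  x*      = (2.2703, -0.4595, 0.1351)
  lambda* = (7.973, 15.7027)
  f(x*)   = 24.3108

x* = (2.2703, -0.4595, 0.1351), lambda* = (7.973, 15.7027)


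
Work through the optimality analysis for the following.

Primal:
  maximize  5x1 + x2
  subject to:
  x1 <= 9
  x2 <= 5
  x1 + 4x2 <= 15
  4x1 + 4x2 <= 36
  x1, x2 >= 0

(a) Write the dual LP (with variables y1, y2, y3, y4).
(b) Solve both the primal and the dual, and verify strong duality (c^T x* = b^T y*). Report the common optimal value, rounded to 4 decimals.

The standard primal-dual pair for 'max c^T x s.t. A x <= b, x >= 0' is:
  Dual:  min b^T y  s.t.  A^T y >= c,  y >= 0.

So the dual LP is:
  minimize  9y1 + 5y2 + 15y3 + 36y4
  subject to:
    y1 + y3 + 4y4 >= 5
    y2 + 4y3 + 4y4 >= 1
    y1, y2, y3, y4 >= 0

Solving the primal: x* = (9, 0).
  primal value c^T x* = 45.
Solving the dual: y* = (4, 0, 0, 0.25).
  dual value b^T y* = 45.
Strong duality: c^T x* = b^T y*. Confirmed.

45


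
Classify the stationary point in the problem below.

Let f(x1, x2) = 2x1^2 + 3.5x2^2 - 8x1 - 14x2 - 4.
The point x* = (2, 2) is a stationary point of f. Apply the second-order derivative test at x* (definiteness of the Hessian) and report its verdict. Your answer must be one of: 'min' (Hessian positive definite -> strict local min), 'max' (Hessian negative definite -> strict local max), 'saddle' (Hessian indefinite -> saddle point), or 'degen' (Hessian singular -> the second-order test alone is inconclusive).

Compute the Hessian H = grad^2 f:
  H = [[4, 0], [0, 7]]
Verify stationarity: grad f(x*) = H x* + g = (0, 0).
Eigenvalues of H: 4, 7.
Both eigenvalues > 0, so H is positive definite -> x* is a strict local min.

min


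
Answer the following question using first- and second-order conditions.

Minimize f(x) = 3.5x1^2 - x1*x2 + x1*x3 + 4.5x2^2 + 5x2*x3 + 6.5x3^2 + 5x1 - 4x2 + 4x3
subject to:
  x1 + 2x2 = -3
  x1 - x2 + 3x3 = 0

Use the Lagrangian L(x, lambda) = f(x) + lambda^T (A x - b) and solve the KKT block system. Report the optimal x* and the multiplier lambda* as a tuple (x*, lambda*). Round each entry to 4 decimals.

Form the Lagrangian:
  L(x, lambda) = (1/2) x^T Q x + c^T x + lambda^T (A x - b)
Stationarity (grad_x L = 0): Q x + c + A^T lambda = 0.
Primal feasibility: A x = b.

This gives the KKT block system:
  [ Q   A^T ] [ x     ]   [-c ]
  [ A    0  ] [ lambda ] = [ b ]

Solving the linear system:
  x*      = (-1.4, -0.8, 0.2)
  lambda* = (4.2, -0.4)
  f(x*)   = 4.8

x* = (-1.4, -0.8, 0.2), lambda* = (4.2, -0.4)


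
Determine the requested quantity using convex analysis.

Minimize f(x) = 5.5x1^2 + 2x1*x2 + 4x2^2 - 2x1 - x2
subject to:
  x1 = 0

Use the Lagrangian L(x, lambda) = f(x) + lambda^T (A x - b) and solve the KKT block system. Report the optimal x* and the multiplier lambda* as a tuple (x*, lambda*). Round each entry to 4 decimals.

Form the Lagrangian:
  L(x, lambda) = (1/2) x^T Q x + c^T x + lambda^T (A x - b)
Stationarity (grad_x L = 0): Q x + c + A^T lambda = 0.
Primal feasibility: A x = b.

This gives the KKT block system:
  [ Q   A^T ] [ x     ]   [-c ]
  [ A    0  ] [ lambda ] = [ b ]

Solving the linear system:
  x*      = (0, 0.125)
  lambda* = (1.75)
  f(x*)   = -0.0625

x* = (0, 0.125), lambda* = (1.75)


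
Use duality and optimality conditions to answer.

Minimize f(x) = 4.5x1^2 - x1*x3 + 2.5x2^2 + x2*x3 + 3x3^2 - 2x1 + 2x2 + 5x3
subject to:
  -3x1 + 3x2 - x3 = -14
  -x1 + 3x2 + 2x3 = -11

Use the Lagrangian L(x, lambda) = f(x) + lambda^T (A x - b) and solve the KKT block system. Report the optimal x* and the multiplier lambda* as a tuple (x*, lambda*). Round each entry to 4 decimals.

Form the Lagrangian:
  L(x, lambda) = (1/2) x^T Q x + c^T x + lambda^T (A x - b)
Stationarity (grad_x L = 0): Q x + c + A^T lambda = 0.
Primal feasibility: A x = b.

This gives the KKT block system:
  [ Q   A^T ] [ x     ]   [-c ]
  [ A    0  ] [ lambda ] = [ b ]

Solving the linear system:
  x*      = (1.4654, -3.1936, 0.0231)
  lambda* = (3.2586, 1.3896)
  f(x*)   = 25.8521

x* = (1.4654, -3.1936, 0.0231), lambda* = (3.2586, 1.3896)


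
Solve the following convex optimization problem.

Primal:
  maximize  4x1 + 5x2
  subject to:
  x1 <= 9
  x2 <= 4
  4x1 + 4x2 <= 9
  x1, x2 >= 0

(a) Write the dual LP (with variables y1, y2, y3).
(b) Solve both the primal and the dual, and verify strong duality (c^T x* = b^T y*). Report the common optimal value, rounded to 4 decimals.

The standard primal-dual pair for 'max c^T x s.t. A x <= b, x >= 0' is:
  Dual:  min b^T y  s.t.  A^T y >= c,  y >= 0.

So the dual LP is:
  minimize  9y1 + 4y2 + 9y3
  subject to:
    y1 + 4y3 >= 4
    y2 + 4y3 >= 5
    y1, y2, y3 >= 0

Solving the primal: x* = (0, 2.25).
  primal value c^T x* = 11.25.
Solving the dual: y* = (0, 0, 1.25).
  dual value b^T y* = 11.25.
Strong duality: c^T x* = b^T y*. Confirmed.

11.25


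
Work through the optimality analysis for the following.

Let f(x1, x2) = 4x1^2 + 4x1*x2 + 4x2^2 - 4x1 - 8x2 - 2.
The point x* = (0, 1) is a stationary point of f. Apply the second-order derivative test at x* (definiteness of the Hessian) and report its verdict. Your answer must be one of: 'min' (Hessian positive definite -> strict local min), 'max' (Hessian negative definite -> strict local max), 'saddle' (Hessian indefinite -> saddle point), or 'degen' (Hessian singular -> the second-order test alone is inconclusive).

Compute the Hessian H = grad^2 f:
  H = [[8, 4], [4, 8]]
Verify stationarity: grad f(x*) = H x* + g = (0, 0).
Eigenvalues of H: 4, 12.
Both eigenvalues > 0, so H is positive definite -> x* is a strict local min.

min


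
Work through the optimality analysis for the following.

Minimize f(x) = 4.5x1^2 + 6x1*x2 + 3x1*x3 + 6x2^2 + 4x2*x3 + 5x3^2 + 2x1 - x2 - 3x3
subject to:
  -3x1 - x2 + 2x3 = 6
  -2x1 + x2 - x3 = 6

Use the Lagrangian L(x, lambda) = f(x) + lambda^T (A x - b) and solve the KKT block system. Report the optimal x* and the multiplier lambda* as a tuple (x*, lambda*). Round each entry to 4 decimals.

Form the Lagrangian:
  L(x, lambda) = (1/2) x^T Q x + c^T x + lambda^T (A x - b)
Stationarity (grad_x L = 0): Q x + c + A^T lambda = 0.
Primal feasibility: A x = b.

This gives the KKT block system:
  [ Q   A^T ] [ x     ]   [-c ]
  [ A    0  ] [ lambda ] = [ b ]

Solving the linear system:
  x*      = (-2.3626, 1.4617, 0.1869)
  lambda* = (-0.7413, -3.8541)
  f(x*)   = 10.4126

x* = (-2.3626, 1.4617, 0.1869), lambda* = (-0.7413, -3.8541)


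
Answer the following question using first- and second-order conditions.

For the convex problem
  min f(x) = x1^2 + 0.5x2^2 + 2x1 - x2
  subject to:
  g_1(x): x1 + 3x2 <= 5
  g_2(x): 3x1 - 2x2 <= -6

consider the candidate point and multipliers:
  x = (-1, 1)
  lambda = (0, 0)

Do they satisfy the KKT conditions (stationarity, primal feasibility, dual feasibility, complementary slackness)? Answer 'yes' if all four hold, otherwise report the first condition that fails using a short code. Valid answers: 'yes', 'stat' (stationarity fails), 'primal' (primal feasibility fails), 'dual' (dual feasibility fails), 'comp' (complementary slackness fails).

Gradient of f: grad f(x) = Q x + c = (0, 0)
Constraint values g_i(x) = a_i^T x - b_i:
  g_1((-1, 1)) = -3
  g_2((-1, 1)) = 1
Stationarity residual: grad f(x) + sum_i lambda_i a_i = (0, 0)
  -> stationarity OK
Primal feasibility (all g_i <= 0): FAILS
Dual feasibility (all lambda_i >= 0): OK
Complementary slackness (lambda_i * g_i(x) = 0 for all i): OK

Verdict: the first failing condition is primal_feasibility -> primal.

primal


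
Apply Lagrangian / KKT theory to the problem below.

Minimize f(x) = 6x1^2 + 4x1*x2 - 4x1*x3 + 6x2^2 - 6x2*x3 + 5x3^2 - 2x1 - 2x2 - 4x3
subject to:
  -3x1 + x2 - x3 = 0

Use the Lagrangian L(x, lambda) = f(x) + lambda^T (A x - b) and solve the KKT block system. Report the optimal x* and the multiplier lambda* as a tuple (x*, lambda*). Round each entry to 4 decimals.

Form the Lagrangian:
  L(x, lambda) = (1/2) x^T Q x + c^T x + lambda^T (A x - b)
Stationarity (grad_x L = 0): Q x + c + A^T lambda = 0.
Primal feasibility: A x = b.

This gives the KKT block system:
  [ Q   A^T ] [ x     ]   [-c ]
  [ A    0  ] [ lambda ] = [ b ]

Solving the linear system:
  x*      = (-0.0251, 0.5699, 0.6452)
  lambda* = (-0.8674)
  f(x*)   = -1.8351

x* = (-0.0251, 0.5699, 0.6452), lambda* = (-0.8674)


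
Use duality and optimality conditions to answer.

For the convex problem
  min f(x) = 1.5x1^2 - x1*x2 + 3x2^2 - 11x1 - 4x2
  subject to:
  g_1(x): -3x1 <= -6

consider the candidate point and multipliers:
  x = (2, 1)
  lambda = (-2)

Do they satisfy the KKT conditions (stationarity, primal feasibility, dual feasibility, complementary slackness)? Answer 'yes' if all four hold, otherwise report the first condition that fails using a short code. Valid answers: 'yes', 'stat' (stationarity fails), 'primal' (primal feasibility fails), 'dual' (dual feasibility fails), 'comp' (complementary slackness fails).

Gradient of f: grad f(x) = Q x + c = (-6, 0)
Constraint values g_i(x) = a_i^T x - b_i:
  g_1((2, 1)) = 0
Stationarity residual: grad f(x) + sum_i lambda_i a_i = (0, 0)
  -> stationarity OK
Primal feasibility (all g_i <= 0): OK
Dual feasibility (all lambda_i >= 0): FAILS
Complementary slackness (lambda_i * g_i(x) = 0 for all i): OK

Verdict: the first failing condition is dual_feasibility -> dual.

dual
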